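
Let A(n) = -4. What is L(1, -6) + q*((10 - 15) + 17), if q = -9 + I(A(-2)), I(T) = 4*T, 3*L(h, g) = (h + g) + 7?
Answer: -898/3 ≈ -299.33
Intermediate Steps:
L(h, g) = 7/3 + g/3 + h/3 (L(h, g) = ((h + g) + 7)/3 = ((g + h) + 7)/3 = (7 + g + h)/3 = 7/3 + g/3 + h/3)
q = -25 (q = -9 + 4*(-4) = -9 - 16 = -25)
L(1, -6) + q*((10 - 15) + 17) = (7/3 + (⅓)*(-6) + (⅓)*1) - 25*((10 - 15) + 17) = (7/3 - 2 + ⅓) - 25*(-5 + 17) = ⅔ - 25*12 = ⅔ - 300 = -898/3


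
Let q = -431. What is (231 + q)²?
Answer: 40000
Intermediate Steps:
(231 + q)² = (231 - 431)² = (-200)² = 40000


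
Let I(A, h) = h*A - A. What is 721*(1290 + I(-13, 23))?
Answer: 723884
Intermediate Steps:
I(A, h) = -A + A*h (I(A, h) = A*h - A = -A + A*h)
721*(1290 + I(-13, 23)) = 721*(1290 - 13*(-1 + 23)) = 721*(1290 - 13*22) = 721*(1290 - 286) = 721*1004 = 723884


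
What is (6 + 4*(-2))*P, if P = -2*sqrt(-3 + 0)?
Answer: 4*I*sqrt(3) ≈ 6.9282*I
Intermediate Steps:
P = -2*I*sqrt(3) ≈ -3.4641*I
(6 + 4*(-2))*P = (6 + 4*(-2))*(-2*I*sqrt(3)) = (6 - 8)*(-2*I*sqrt(3)) = -(-4)*I*sqrt(3) = 4*I*sqrt(3)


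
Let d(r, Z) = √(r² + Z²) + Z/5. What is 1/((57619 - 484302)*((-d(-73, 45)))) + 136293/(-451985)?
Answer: -422953363271352/1402629438486115 + √7354/3103265459 ≈ -0.30154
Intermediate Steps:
d(r, Z) = √(Z² + r²) + Z/5 (d(r, Z) = √(Z² + r²) + Z*(⅕) = √(Z² + r²) + Z/5)
1/((57619 - 484302)*((-d(-73, 45)))) + 136293/(-451985) = 1/((57619 - 484302)*((-(√(45² + (-73)²) + (⅕)*45)))) + 136293/(-451985) = 1/((-426683)*((-(√(2025 + 5329) + 9)))) + 136293*(-1/451985) = -(-1/(√7354 + 9))/426683 - 136293/451985 = -(-1/(9 + √7354))/426683 - 136293/451985 = -1/(426683*(-9 - √7354)) - 136293/451985 = -136293/451985 - 1/(426683*(-9 - √7354))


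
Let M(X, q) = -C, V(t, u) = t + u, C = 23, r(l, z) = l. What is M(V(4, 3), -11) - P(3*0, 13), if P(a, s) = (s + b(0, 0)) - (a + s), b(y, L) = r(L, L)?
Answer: -23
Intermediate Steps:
b(y, L) = L
M(X, q) = -23 (M(X, q) = -1*23 = -23)
P(a, s) = -a (P(a, s) = (s + 0) - (a + s) = s + (-a - s) = -a)
M(V(4, 3), -11) - P(3*0, 13) = -23 - (-1)*3*0 = -23 - (-1)*0 = -23 - 1*0 = -23 + 0 = -23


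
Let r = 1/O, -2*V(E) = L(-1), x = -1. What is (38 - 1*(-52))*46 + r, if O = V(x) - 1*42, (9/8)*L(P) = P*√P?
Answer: 295801299/71450 - 9*I/35725 ≈ 4140.0 - 0.00025192*I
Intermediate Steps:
L(P) = 8*P^(3/2)/9 (L(P) = 8*(P*√P)/9 = 8*P^(3/2)/9)
V(E) = 4*I/9 (V(E) = -4*(-1)^(3/2)/9 = -4*(-I)/9 = -(-4)*I/9 = 4*I/9)
O = -42 + 4*I/9 (O = 4*I/9 - 1*42 = 4*I/9 - 42 = -42 + 4*I/9 ≈ -42.0 + 0.44444*I)
r = 81*(-42 - 4*I/9)/142900 (r = 1/(-42 + 4*I/9) = 81*(-42 - 4*I/9)/142900 ≈ -0.023807 - 0.00025192*I)
(38 - 1*(-52))*46 + r = (38 - 1*(-52))*46 + (-1701/71450 - 9*I/35725) = (38 + 52)*46 + (-1701/71450 - 9*I/35725) = 90*46 + (-1701/71450 - 9*I/35725) = 4140 + (-1701/71450 - 9*I/35725) = 295801299/71450 - 9*I/35725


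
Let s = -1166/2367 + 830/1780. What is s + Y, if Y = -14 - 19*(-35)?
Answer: 274272139/421326 ≈ 650.97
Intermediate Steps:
Y = 651 (Y = -14 + 665 = 651)
s = -11087/421326 (s = -1166*1/2367 + 830*(1/1780) = -1166/2367 + 83/178 = -11087/421326 ≈ -0.026315)
s + Y = -11087/421326 + 651 = 274272139/421326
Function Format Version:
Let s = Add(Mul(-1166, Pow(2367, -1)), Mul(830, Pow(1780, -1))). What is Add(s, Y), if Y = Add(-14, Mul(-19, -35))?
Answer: Rational(274272139, 421326) ≈ 650.97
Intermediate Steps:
Y = 651 (Y = Add(-14, 665) = 651)
s = Rational(-11087, 421326) (s = Add(Mul(-1166, Rational(1, 2367)), Mul(830, Rational(1, 1780))) = Add(Rational(-1166, 2367), Rational(83, 178)) = Rational(-11087, 421326) ≈ -0.026315)
Add(s, Y) = Add(Rational(-11087, 421326), 651) = Rational(274272139, 421326)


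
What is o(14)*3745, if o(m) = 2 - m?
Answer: -44940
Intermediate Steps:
o(14)*3745 = (2 - 1*14)*3745 = (2 - 14)*3745 = -12*3745 = -44940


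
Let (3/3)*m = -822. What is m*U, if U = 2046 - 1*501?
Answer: -1269990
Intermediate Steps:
m = -822
U = 1545 (U = 2046 - 501 = 1545)
m*U = -822*1545 = -1269990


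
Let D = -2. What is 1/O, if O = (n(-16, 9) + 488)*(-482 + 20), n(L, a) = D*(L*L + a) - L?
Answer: 1/12012 ≈ 8.3250e-5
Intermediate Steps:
n(L, a) = -L - 2*a - 2*L² (n(L, a) = -2*(L*L + a) - L = -2*(L² + a) - L = -2*(a + L²) - L = (-2*a - 2*L²) - L = -L - 2*a - 2*L²)
O = 12012 (O = ((-1*(-16) - 2*9 - 2*(-16)²) + 488)*(-482 + 20) = ((16 - 18 - 2*256) + 488)*(-462) = ((16 - 18 - 512) + 488)*(-462) = (-514 + 488)*(-462) = -26*(-462) = 12012)
1/O = 1/12012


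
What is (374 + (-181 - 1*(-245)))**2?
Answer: 191844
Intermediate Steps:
(374 + (-181 - 1*(-245)))**2 = (374 + (-181 + 245))**2 = (374 + 64)**2 = 438**2 = 191844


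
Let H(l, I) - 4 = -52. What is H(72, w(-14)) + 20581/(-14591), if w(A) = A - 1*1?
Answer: -720949/14591 ≈ -49.411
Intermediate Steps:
w(A) = -1 + A (w(A) = A - 1 = -1 + A)
H(l, I) = -48 (H(l, I) = 4 - 52 = -48)
H(72, w(-14)) + 20581/(-14591) = -48 + 20581/(-14591) = -48 + 20581*(-1/14591) = -48 - 20581/14591 = -720949/14591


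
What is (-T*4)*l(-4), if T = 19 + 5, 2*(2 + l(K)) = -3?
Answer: 336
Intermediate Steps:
l(K) = -7/2 (l(K) = -2 + (½)*(-3) = -2 - 3/2 = -7/2)
T = 24
(-T*4)*l(-4) = (-1*24*4)*(-7/2) = -24*4*(-7/2) = -96*(-7/2) = 336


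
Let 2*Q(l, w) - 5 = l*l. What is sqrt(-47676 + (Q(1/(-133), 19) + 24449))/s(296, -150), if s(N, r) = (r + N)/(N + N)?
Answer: 592*I*sqrt(102704545)/9709 ≈ 617.93*I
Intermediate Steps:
Q(l, w) = 5/2 + l**2/2 (Q(l, w) = 5/2 + (l*l)/2 = 5/2 + l**2/2)
s(N, r) = (N + r)/(2*N) (s(N, r) = (N + r)/((2*N)) = (N + r)*(1/(2*N)) = (N + r)/(2*N))
sqrt(-47676 + (Q(1/(-133), 19) + 24449))/s(296, -150) = sqrt(-47676 + ((5/2 + (1/(-133))**2/2) + 24449))/(((1/2)*(296 - 150)/296)) = sqrt(-47676 + ((5/2 + (-1/133)**2/2) + 24449))/(((1/2)*(1/296)*146)) = sqrt(-47676 + ((5/2 + (1/2)*(1/17689)) + 24449))/(73/296) = sqrt(-47676 + ((5/2 + 1/35378) + 24449))*(296/73) = sqrt(-47676 + (44223/17689 + 24449))*(296/73) = sqrt(-47676 + 432522584/17689)*(296/73) = sqrt(-410818180/17689)*(296/73) = (2*I*sqrt(102704545)/133)*(296/73) = 592*I*sqrt(102704545)/9709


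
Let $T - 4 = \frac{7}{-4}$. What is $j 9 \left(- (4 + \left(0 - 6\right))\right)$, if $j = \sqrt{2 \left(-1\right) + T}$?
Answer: $9$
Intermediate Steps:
$T = \frac{9}{4}$ ($T = 4 + \frac{7}{-4} = 4 + 7 \left(- \frac{1}{4}\right) = 4 - \frac{7}{4} = \frac{9}{4} \approx 2.25$)
$j = \frac{1}{2}$ ($j = \sqrt{2 \left(-1\right) + \frac{9}{4}} = \sqrt{-2 + \frac{9}{4}} = \sqrt{\frac{1}{4}} = \frac{1}{2} \approx 0.5$)
$j 9 \left(- (4 + \left(0 - 6\right))\right) = \frac{1}{2} \cdot 9 \left(- (4 + \left(0 - 6\right))\right) = \frac{9 \left(- (4 + \left(0 - 6\right))\right)}{2} = \frac{9 \left(- (4 - 6)\right)}{2} = \frac{9 \left(\left(-1\right) \left(-2\right)\right)}{2} = \frac{9}{2} \cdot 2 = 9$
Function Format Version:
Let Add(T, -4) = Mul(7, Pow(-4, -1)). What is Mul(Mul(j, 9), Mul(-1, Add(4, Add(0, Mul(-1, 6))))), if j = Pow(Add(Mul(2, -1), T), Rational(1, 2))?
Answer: 9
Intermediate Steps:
T = Rational(9, 4) (T = Add(4, Mul(7, Pow(-4, -1))) = Add(4, Mul(7, Rational(-1, 4))) = Add(4, Rational(-7, 4)) = Rational(9, 4) ≈ 2.2500)
j = Rational(1, 2) (j = Pow(Add(Mul(2, -1), Rational(9, 4)), Rational(1, 2)) = Pow(Add(-2, Rational(9, 4)), Rational(1, 2)) = Pow(Rational(1, 4), Rational(1, 2)) = Rational(1, 2) ≈ 0.50000)
Mul(Mul(j, 9), Mul(-1, Add(4, Add(0, Mul(-1, 6))))) = Mul(Mul(Rational(1, 2), 9), Mul(-1, Add(4, Add(0, Mul(-1, 6))))) = Mul(Rational(9, 2), Mul(-1, Add(4, Add(0, -6)))) = Mul(Rational(9, 2), Mul(-1, Add(4, -6))) = Mul(Rational(9, 2), Mul(-1, -2)) = Mul(Rational(9, 2), 2) = 9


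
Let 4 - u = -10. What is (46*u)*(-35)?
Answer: -22540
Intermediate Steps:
u = 14 (u = 4 - 1*(-10) = 4 + 10 = 14)
(46*u)*(-35) = (46*14)*(-35) = 644*(-35) = -22540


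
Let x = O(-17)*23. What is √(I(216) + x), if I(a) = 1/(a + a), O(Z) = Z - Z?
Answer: √3/36 ≈ 0.048113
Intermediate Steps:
O(Z) = 0
I(a) = 1/(2*a)
x = 0 (x = 0*23 = 0)
√(I(216) + x) = √((½)/216 + 0) = √((½)*(1/216) + 0) = √(1/432 + 0) = √(1/432) = √3/36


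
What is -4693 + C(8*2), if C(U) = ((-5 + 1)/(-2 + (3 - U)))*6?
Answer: -23457/5 ≈ -4691.4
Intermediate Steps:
C(U) = -24/(1 - U) (C(U) = -4/(1 - U)*6 = -24/(1 - U))
-4693 + C(8*2) = -4693 + 24/(-1 + 8*2) = -4693 + 24/(-1 + 16) = -4693 + 24/15 = -4693 + 24*(1/15) = -4693 + 8/5 = -23457/5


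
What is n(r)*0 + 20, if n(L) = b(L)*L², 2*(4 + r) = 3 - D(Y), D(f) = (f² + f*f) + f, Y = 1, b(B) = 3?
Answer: 20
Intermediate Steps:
D(f) = f + 2*f² (D(f) = (f² + f²) + f = 2*f² + f = f + 2*f²)
r = -4 (r = -4 + (3 - (1 + 2*1))/2 = -4 + (3 - (1 + 2))/2 = -4 + (3 - 3)/2 = -4 + (½)*0 = -4 + 0 = -4)
n(L) = 3*L²
n(r)*0 + 20 = (3*(-4)²)*0 + 20 = (3*16)*0 + 20 = 48*0 + 20 = 0 + 20 = 20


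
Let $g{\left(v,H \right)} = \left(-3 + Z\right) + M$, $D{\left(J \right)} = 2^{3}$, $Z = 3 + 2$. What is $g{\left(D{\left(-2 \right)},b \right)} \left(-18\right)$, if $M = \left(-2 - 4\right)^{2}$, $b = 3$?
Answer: $-684$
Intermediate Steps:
$Z = 5$
$D{\left(J \right)} = 8$
$M = 36$ ($M = \left(-6\right)^{2} = 36$)
$g{\left(v,H \right)} = 38$ ($g{\left(v,H \right)} = \left(-3 + 5\right) + 36 = 2 + 36 = 38$)
$g{\left(D{\left(-2 \right)},b \right)} \left(-18\right) = 38 \left(-18\right) = -684$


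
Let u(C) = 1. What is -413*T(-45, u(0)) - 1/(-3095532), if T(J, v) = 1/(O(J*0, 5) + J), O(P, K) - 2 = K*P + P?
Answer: 1278454759/133107876 ≈ 9.6046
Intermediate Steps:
O(P, K) = 2 + P + K*P (O(P, K) = 2 + (K*P + P) = 2 + (P + K*P) = 2 + P + K*P)
T(J, v) = 1/(2 + J) (T(J, v) = 1/((2 + J*0 + 5*(J*0)) + J) = 1/((2 + 0 + 5*0) + J) = 1/((2 + 0 + 0) + J) = 1/(2 + J))
-413*T(-45, u(0)) - 1/(-3095532) = -413/(2 - 45) - 1/(-3095532) = -413/(-43) - 1*(-1/3095532) = -413*(-1/43) + 1/3095532 = 413/43 + 1/3095532 = 1278454759/133107876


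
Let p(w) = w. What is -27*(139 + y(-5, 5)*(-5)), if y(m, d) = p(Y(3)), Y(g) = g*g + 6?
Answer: -1728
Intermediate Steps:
Y(g) = 6 + g² (Y(g) = g² + 6 = 6 + g²)
y(m, d) = 15 (y(m, d) = 6 + 3² = 6 + 9 = 15)
-27*(139 + y(-5, 5)*(-5)) = -27*(139 + 15*(-5)) = -27*(139 - 75) = -27*64 = -1728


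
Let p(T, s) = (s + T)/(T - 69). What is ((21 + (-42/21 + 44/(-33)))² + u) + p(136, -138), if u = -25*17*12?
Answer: -2887115/603 ≈ -4787.9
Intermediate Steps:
p(T, s) = (T + s)/(-69 + T)
u = -5100 (u = -425*12 = -5100)
((21 + (-42/21 + 44/(-33)))² + u) + p(136, -138) = ((21 + (-42/21 + 44/(-33)))² - 5100) + (136 - 138)/(-69 + 136) = ((21 + (-42*1/21 + 44*(-1/33)))² - 5100) - 2/67 = ((21 + (-2 - 4/3))² - 5100) + (1/67)*(-2) = ((21 - 10/3)² - 5100) - 2/67 = ((53/3)² - 5100) - 2/67 = (2809/9 - 5100) - 2/67 = -43091/9 - 2/67 = -2887115/603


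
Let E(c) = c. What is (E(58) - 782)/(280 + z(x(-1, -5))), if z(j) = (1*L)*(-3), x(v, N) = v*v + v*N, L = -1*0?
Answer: -181/70 ≈ -2.5857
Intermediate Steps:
L = 0
x(v, N) = v² + N*v
z(j) = 0 (z(j) = (1*0)*(-3) = 0*(-3) = 0)
(E(58) - 782)/(280 + z(x(-1, -5))) = (58 - 782)/(280 + 0) = -724/280 = -724*1/280 = -181/70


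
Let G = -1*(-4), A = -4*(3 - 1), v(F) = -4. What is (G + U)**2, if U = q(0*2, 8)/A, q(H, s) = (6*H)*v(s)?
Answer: 16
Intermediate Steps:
q(H, s) = -24*H (q(H, s) = (6*H)*(-4) = -24*H)
A = -8 (A = -4*2 = -8)
U = 0 (U = -0*2/(-8) = -24*0*(-1/8) = 0*(-1/8) = 0)
G = 4
(G + U)**2 = (4 + 0)**2 = 4**2 = 16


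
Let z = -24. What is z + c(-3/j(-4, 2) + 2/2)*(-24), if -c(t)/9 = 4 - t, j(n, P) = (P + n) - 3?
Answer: 2472/5 ≈ 494.40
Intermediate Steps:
j(n, P) = -3 + P + n
c(t) = -36 + 9*t (c(t) = -9*(4 - t) = -36 + 9*t)
z + c(-3/j(-4, 2) + 2/2)*(-24) = -24 + (-36 + 9*(-3/(-3 + 2 - 4) + 2/2))*(-24) = -24 + (-36 + 9*(-3/(-5) + 2*(½)))*(-24) = -24 + (-36 + 9*(-3*(-⅕) + 1))*(-24) = -24 + (-36 + 9*(⅗ + 1))*(-24) = -24 + (-36 + 9*(8/5))*(-24) = -24 + (-36 + 72/5)*(-24) = -24 - 108/5*(-24) = -24 + 2592/5 = 2472/5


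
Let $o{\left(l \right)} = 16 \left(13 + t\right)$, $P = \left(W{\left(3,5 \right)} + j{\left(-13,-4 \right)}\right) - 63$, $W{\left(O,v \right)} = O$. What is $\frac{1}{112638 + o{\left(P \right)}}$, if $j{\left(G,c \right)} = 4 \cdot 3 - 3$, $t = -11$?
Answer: $\frac{1}{112670} \approx 8.8755 \cdot 10^{-6}$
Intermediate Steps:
$j{\left(G,c \right)} = 9$ ($j{\left(G,c \right)} = 12 - 3 = 9$)
$P = -51$ ($P = \left(3 + 9\right) - 63 = 12 - 63 = -51$)
$o{\left(l \right)} = 32$ ($o{\left(l \right)} = 16 \left(13 - 11\right) = 16 \cdot 2 = 32$)
$\frac{1}{112638 + o{\left(P \right)}} = \frac{1}{112638 + 32} = \frac{1}{112670}$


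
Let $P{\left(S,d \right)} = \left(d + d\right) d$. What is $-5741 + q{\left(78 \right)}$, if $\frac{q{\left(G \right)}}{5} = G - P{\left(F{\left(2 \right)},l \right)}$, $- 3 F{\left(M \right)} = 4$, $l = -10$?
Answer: $-6351$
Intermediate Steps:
$F{\left(M \right)} = - \frac{4}{3}$ ($F{\left(M \right)} = \left(- \frac{1}{3}\right) 4 = - \frac{4}{3}$)
$P{\left(S,d \right)} = 2 d^{2}$ ($P{\left(S,d \right)} = 2 d d = 2 d^{2}$)
$q{\left(G \right)} = -1000 + 5 G$ ($q{\left(G \right)} = 5 \left(G - 2 \left(-10\right)^{2}\right) = 5 \left(G - 2 \cdot 100\right) = 5 \left(G - 200\right) = 5 \left(-200 + G\right) = -1000 + 5 G$)
$-5741 + q{\left(78 \right)} = -5741 + \left(-1000 + 5 \cdot 78\right) = -5741 + \left(-1000 + 390\right) = -5741 - 610 = -6351$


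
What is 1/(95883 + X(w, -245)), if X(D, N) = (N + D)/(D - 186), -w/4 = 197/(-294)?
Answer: 26948/2583890705 ≈ 1.0429e-5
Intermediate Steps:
w = 394/147 (w = -788/(-294) = -788*(-1)/294 = -4*(-197/294) = 394/147 ≈ 2.6803)
X(D, N) = (D + N)/(-186 + D)
1/(95883 + X(w, -245)) = 1/(95883 + (394/147 - 245)/(-186 + 394/147)) = 1/(95883 - 35621/147/(-26948/147)) = 1/(95883 - 147/26948*(-35621/147)) = 1/(95883 + 35621/26948) = 1/(2583890705/26948) = 26948/2583890705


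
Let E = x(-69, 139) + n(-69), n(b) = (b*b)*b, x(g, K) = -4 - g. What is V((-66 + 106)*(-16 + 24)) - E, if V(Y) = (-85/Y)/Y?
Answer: 6726533103/20480 ≈ 3.2844e+5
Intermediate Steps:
n(b) = b³ (n(b) = b²*b = b³)
V(Y) = -85/Y²
E = -328444 (E = (-4 - 1*(-69)) + (-69)³ = (-4 + 69) - 328509 = 65 - 328509 = -328444)
V((-66 + 106)*(-16 + 24)) - E = -85*1/((-66 + 106)²*(-16 + 24)²) - 1*(-328444) = -85/(40*8)² + 328444 = -85/320² + 328444 = -85*1/102400 + 328444 = -17/20480 + 328444 = 6726533103/20480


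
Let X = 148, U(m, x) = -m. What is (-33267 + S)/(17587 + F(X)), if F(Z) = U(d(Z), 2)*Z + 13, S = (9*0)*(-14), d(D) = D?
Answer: 33267/4304 ≈ 7.7293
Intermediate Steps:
S = 0 (S = 0*(-14) = 0)
F(Z) = 13 - Z² (F(Z) = (-Z)*Z + 13 = -Z² + 13 = 13 - Z²)
(-33267 + S)/(17587 + F(X)) = (-33267 + 0)/(17587 + (13 - 1*148²)) = -33267/(17587 + (13 - 1*21904)) = -33267/(17587 + (13 - 21904)) = -33267/(17587 - 21891) = -33267/(-4304) = -33267*(-1/4304) = 33267/4304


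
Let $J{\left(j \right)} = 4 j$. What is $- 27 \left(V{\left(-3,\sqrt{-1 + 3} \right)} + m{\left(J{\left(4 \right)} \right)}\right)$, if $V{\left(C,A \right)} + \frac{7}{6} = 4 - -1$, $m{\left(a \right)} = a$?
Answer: $- \frac{1071}{2} \approx -535.5$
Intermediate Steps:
$V{\left(C,A \right)} = \frac{23}{6}$ ($V{\left(C,A \right)} = - \frac{7}{6} + \left(4 - -1\right) = - \frac{7}{6} + \left(4 + 1\right) = - \frac{7}{6} + 5 = \frac{23}{6}$)
$- 27 \left(V{\left(-3,\sqrt{-1 + 3} \right)} + m{\left(J{\left(4 \right)} \right)}\right) = - 27 \left(\frac{23}{6} + 4 \cdot 4\right) = - 27 \left(\frac{23}{6} + 16\right) = \left(-27\right) \frac{119}{6} = - \frac{1071}{2}$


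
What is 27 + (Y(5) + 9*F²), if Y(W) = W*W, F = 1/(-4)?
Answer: 841/16 ≈ 52.563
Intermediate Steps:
F = -¼ ≈ -0.25000
Y(W) = W²
27 + (Y(5) + 9*F²) = 27 + (5² + 9*(-¼)²) = 27 + (25 + 9*(1/16)) = 27 + (25 + 9/16) = 27 + 409/16 = 841/16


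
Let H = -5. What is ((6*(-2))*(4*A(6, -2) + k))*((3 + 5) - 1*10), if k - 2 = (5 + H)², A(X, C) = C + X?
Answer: 432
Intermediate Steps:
k = 2 (k = 2 + (5 - 5)² = 2 + 0² = 2 + 0 = 2)
((6*(-2))*(4*A(6, -2) + k))*((3 + 5) - 1*10) = ((6*(-2))*(4*(-2 + 6) + 2))*((3 + 5) - 1*10) = (-12*(4*4 + 2))*(8 - 10) = -12*(16 + 2)*(-2) = -12*18*(-2) = -216*(-2) = 432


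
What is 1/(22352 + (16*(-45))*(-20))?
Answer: 1/36752 ≈ 2.7209e-5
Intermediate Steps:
1/(22352 + (16*(-45))*(-20)) = 1/(22352 - 720*(-20)) = 1/(22352 + 14400) = 1/36752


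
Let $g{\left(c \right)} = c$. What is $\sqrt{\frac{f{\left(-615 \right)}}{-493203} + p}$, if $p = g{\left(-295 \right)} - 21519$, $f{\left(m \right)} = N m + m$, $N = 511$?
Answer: $\frac{i \sqrt{589564747976054}}{164401} \approx 147.69 i$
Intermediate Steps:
$f{\left(m \right)} = 512 m$ ($f{\left(m \right)} = 511 m + m = 512 m$)
$p = -21814$ ($p = -295 - 21519 = -21814$)
$\sqrt{\frac{f{\left(-615 \right)}}{-493203} + p} = \sqrt{\frac{512 \left(-615\right)}{-493203} - 21814} = \sqrt{\left(-314880\right) \left(- \frac{1}{493203}\right) - 21814} = \sqrt{\frac{104960}{164401} - 21814} = \sqrt{- \frac{3586138454}{164401}} = \frac{i \sqrt{589564747976054}}{164401}$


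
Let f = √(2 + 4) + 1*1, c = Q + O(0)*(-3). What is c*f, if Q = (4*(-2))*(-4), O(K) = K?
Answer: 32 + 32*√6 ≈ 110.38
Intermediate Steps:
Q = 32 (Q = -8*(-4) = 32)
c = 32 (c = 32 + 0*(-3) = 32 + 0 = 32)
f = 1 + √6 (f = √6 + 1 = 1 + √6 ≈ 3.4495)
c*f = 32*(1 + √6) = 32 + 32*√6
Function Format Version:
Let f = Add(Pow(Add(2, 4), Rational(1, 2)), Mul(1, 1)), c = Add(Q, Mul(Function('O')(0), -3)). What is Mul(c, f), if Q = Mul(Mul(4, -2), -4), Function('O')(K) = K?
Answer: Add(32, Mul(32, Pow(6, Rational(1, 2)))) ≈ 110.38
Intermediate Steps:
Q = 32 (Q = Mul(-8, -4) = 32)
c = 32 (c = Add(32, Mul(0, -3)) = Add(32, 0) = 32)
f = Add(1, Pow(6, Rational(1, 2))) (f = Add(Pow(6, Rational(1, 2)), 1) = Add(1, Pow(6, Rational(1, 2))) ≈ 3.4495)
Mul(c, f) = Mul(32, Add(1, Pow(6, Rational(1, 2)))) = Add(32, Mul(32, Pow(6, Rational(1, 2))))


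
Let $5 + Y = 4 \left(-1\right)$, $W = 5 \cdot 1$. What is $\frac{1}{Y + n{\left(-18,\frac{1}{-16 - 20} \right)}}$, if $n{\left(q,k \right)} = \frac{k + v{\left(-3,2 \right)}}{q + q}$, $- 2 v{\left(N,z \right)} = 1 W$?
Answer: $- \frac{1296}{11573} \approx -0.11198$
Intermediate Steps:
$W = 5$
$v{\left(N,z \right)} = - \frac{5}{2}$ ($v{\left(N,z \right)} = - \frac{1 \cdot 5}{2} = \left(- \frac{1}{2}\right) 5 = - \frac{5}{2}$)
$Y = -9$ ($Y = -5 + 4 \left(-1\right) = -5 - 4 = -9$)
$n{\left(q,k \right)} = \frac{- \frac{5}{2} + k}{2 q}$ ($n{\left(q,k \right)} = \frac{k - \frac{5}{2}}{q + q} = \frac{- \frac{5}{2} + k}{2 q}$)
$\frac{1}{Y + n{\left(-18,\frac{1}{-16 - 20} \right)}} = \frac{1}{-9 + \frac{-5 + \frac{2}{-16 - 20}}{4 \left(-18\right)}} = \frac{1}{-9 + \frac{1}{4} \left(- \frac{1}{18}\right) \left(-5 + \frac{2}{-36}\right)} = \frac{1}{-9 + \frac{1}{4} \left(- \frac{1}{18}\right) \left(-5 + 2 \left(- \frac{1}{36}\right)\right)} = \frac{1}{-9 + \frac{1}{4} \left(- \frac{1}{18}\right) \left(-5 - \frac{1}{18}\right)} = \frac{1}{-9 + \frac{1}{4} \left(- \frac{1}{18}\right) \left(- \frac{91}{18}\right)} = \frac{1}{-9 + \frac{91}{1296}} = \frac{1}{- \frac{11573}{1296}} = - \frac{1296}{11573}$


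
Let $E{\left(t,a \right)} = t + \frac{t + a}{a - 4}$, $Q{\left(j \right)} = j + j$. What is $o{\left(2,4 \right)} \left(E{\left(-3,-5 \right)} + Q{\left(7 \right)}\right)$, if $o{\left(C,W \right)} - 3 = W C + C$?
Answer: $\frac{1391}{9} \approx 154.56$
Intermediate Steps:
$Q{\left(j \right)} = 2 j$
$o{\left(C,W \right)} = 3 + C + C W$ ($o{\left(C,W \right)} = 3 + \left(W C + C\right) = 3 + \left(C W + C\right) = 3 + \left(C + C W\right) = 3 + C + C W$)
$E{\left(t,a \right)} = t + \frac{a + t}{-4 + a}$
$o{\left(2,4 \right)} \left(E{\left(-3,-5 \right)} + Q{\left(7 \right)}\right) = \left(3 + 2 + 2 \cdot 4\right) \left(\frac{-5 - -9 - -15}{-4 - 5} + 2 \cdot 7\right) = \left(3 + 2 + 8\right) \left(\frac{-5 + 9 + 15}{-9} + 14\right) = 13 \left(\left(- \frac{1}{9}\right) 19 + 14\right) = 13 \left(- \frac{19}{9} + 14\right) = 13 \cdot \frac{107}{9} = \frac{1391}{9}$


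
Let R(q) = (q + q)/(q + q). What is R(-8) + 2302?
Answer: 2303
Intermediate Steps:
R(q) = 1 (R(q) = (2*q)/((2*q)) = (2*q)*(1/(2*q)) = 1)
R(-8) + 2302 = 1 + 2302 = 2303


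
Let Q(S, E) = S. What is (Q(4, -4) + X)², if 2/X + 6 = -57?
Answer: 62500/3969 ≈ 15.747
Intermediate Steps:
X = -2/63 (X = 2/(-6 - 57) = 2/(-63) = 2*(-1/63) = -2/63 ≈ -0.031746)
(Q(4, -4) + X)² = (4 - 2/63)² = (250/63)² = 62500/3969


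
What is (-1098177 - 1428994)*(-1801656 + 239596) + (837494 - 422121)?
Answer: 3947593147633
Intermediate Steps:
(-1098177 - 1428994)*(-1801656 + 239596) + (837494 - 422121) = -2527171*(-1562060) + 415373 = 3947592732260 + 415373 = 3947593147633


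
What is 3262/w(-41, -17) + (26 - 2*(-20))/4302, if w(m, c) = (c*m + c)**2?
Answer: 3712627/165770400 ≈ 0.022396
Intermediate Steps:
w(m, c) = (c + c*m)**2
3262/w(-41, -17) + (26 - 2*(-20))/4302 = 3262/(((-17)**2*(1 - 41)**2)) + (26 - 2*(-20))/4302 = 3262/((289*(-40)**2)) + (26 + 40)*(1/4302) = 3262/((289*1600)) + 66*(1/4302) = 3262/462400 + 11/717 = 3262*(1/462400) + 11/717 = 1631/231200 + 11/717 = 3712627/165770400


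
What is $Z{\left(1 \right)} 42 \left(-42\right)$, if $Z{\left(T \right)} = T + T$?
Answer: $-3528$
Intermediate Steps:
$Z{\left(T \right)} = 2 T$
$Z{\left(1 \right)} 42 \left(-42\right) = 2 \cdot 1 \cdot 42 \left(-42\right) = 2 \cdot 42 \left(-42\right) = 84 \left(-42\right) = -3528$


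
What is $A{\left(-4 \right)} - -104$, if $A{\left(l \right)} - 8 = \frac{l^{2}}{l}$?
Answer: $108$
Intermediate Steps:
$A{\left(l \right)} = 8 + l$ ($A{\left(l \right)} = 8 + \frac{l^{2}}{l} = 8 + l$)
$A{\left(-4 \right)} - -104 = \left(8 - 4\right) - -104 = 4 + 104 = 108$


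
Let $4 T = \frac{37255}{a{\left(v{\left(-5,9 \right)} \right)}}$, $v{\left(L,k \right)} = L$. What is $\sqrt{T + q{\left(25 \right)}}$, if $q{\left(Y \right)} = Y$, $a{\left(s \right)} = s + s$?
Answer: $\frac{i \sqrt{14502}}{4} \approx 30.106 i$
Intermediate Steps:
$a{\left(s \right)} = 2 s$
$T = - \frac{7451}{8}$ ($T = \frac{37255 \frac{1}{2 \left(-5\right)}}{4} = \frac{37255 \frac{1}{-10}}{4} = \frac{37255 \left(- \frac{1}{10}\right)}{4} = \frac{1}{4} \left(- \frac{7451}{2}\right) = - \frac{7451}{8} \approx -931.38$)
$\sqrt{T + q{\left(25 \right)}} = \sqrt{- \frac{7451}{8} + 25} = \sqrt{- \frac{7251}{8}} = \frac{i \sqrt{14502}}{4}$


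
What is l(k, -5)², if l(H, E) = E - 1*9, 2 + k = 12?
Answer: 196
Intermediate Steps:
k = 10 (k = -2 + 12 = 10)
l(H, E) = -9 + E (l(H, E) = E - 9 = -9 + E)
l(k, -5)² = (-9 - 5)² = (-14)² = 196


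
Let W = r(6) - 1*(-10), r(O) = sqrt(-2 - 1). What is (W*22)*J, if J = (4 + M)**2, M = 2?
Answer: 7920 + 792*I*sqrt(3) ≈ 7920.0 + 1371.8*I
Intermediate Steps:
J = 36 (J = (4 + 2)**2 = 6**2 = 36)
r(O) = I*sqrt(3) (r(O) = sqrt(-3) = I*sqrt(3))
W = 10 + I*sqrt(3) (W = I*sqrt(3) - 1*(-10) = I*sqrt(3) + 10 = 10 + I*sqrt(3) ≈ 10.0 + 1.732*I)
(W*22)*J = ((10 + I*sqrt(3))*22)*36 = (220 + 22*I*sqrt(3))*36 = 7920 + 792*I*sqrt(3)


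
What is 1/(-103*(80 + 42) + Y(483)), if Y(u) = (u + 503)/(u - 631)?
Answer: -74/930377 ≈ -7.9538e-5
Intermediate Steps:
Y(u) = (503 + u)/(-631 + u)
1/(-103*(80 + 42) + Y(483)) = 1/(-103*(80 + 42) + (503 + 483)/(-631 + 483)) = 1/(-103*122 + 986/(-148)) = 1/(-12566 - 1/148*986) = 1/(-12566 - 493/74) = 1/(-930377/74) = -74/930377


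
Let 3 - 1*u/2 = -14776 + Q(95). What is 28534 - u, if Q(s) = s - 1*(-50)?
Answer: -734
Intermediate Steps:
Q(s) = 50 + s (Q(s) = s + 50 = 50 + s)
u = 29268 (u = 6 - 2*(-14776 + (50 + 95)) = 6 - 2*(-14776 + 145) = 6 - 2*(-14631) = 6 + 29262 = 29268)
28534 - u = 28534 - 1*29268 = 28534 - 29268 = -734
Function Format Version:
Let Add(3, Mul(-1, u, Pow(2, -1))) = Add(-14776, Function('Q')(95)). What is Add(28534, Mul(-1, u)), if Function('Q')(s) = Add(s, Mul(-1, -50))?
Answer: -734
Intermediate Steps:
Function('Q')(s) = Add(50, s) (Function('Q')(s) = Add(s, 50) = Add(50, s))
u = 29268 (u = Add(6, Mul(-2, Add(-14776, Add(50, 95)))) = Add(6, Mul(-2, Add(-14776, 145))) = Add(6, Mul(-2, -14631)) = Add(6, 29262) = 29268)
Add(28534, Mul(-1, u)) = Add(28534, Mul(-1, 29268)) = Add(28534, -29268) = -734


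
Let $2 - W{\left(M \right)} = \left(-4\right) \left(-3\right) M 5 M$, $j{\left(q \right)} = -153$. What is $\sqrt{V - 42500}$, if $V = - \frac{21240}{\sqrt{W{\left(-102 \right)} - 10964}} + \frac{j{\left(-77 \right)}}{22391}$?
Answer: $\frac{\sqrt{-327589267078277067843 + 2319667989873180 i \sqrt{7842}}}{87795111} \approx 0.064636 + 206.16 i$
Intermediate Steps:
$W{\left(M \right)} = 2 - 60 M^{2}$ ($W{\left(M \right)} = 2 - \left(-4\right) \left(-3\right) M 5 M = 2 - 12 \cdot 5 M M = 2 - 12 \cdot 5 M^{2} = 2 - 60 M^{2}$)
$V = - \frac{153}{22391} + \frac{1180 i \sqrt{7842}}{3921}$ ($V = - \frac{21240}{\sqrt{\left(2 - 60 \left(-102\right)^{2}\right) - 10964}} - \frac{153}{22391} = - \frac{21240}{\sqrt{\left(2 - 624240\right) - 10964}} - \frac{153}{22391} = - \frac{21240}{\sqrt{-624238 - 10964}} - \frac{153}{22391} = - \frac{21240}{\sqrt{-635202}} - \frac{153}{22391} = - \frac{21240}{9 i \sqrt{7842}} - \frac{153}{22391} = - 21240 \left(- \frac{i \sqrt{7842}}{70578}\right) - \frac{153}{22391} = \frac{1180 i \sqrt{7842}}{3921} - \frac{153}{22391} = - \frac{153}{22391} + \frac{1180 i \sqrt{7842}}{3921} \approx -0.0068331 + 26.65 i$)
$\sqrt{V - 42500} = \sqrt{\left(- \frac{153}{22391} + \frac{1180 i \sqrt{7842}}{3921}\right) - 42500} = \sqrt{- \frac{951617653}{22391} + \frac{1180 i \sqrt{7842}}{3921}}$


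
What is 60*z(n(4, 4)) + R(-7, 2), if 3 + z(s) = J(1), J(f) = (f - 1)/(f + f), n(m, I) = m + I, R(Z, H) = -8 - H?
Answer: -190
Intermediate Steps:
n(m, I) = I + m
J(f) = (-1 + f)/(2*f) (J(f) = (-1 + f)/((2*f)) = (-1 + f)*(1/(2*f)) = (-1 + f)/(2*f))
z(s) = -3 (z(s) = -3 + (½)*(-1 + 1)/1 = -3 + (½)*1*0 = -3 + 0 = -3)
60*z(n(4, 4)) + R(-7, 2) = 60*(-3) + (-8 - 1*2) = -180 + (-8 - 2) = -180 - 10 = -190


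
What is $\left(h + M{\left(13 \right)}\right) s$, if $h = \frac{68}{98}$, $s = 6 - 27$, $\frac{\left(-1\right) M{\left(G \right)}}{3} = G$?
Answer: $\frac{5631}{7} \approx 804.43$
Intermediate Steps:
$M{\left(G \right)} = - 3 G$
$s = -21$
$h = \frac{34}{49}$ ($h = 68 \cdot \frac{1}{98} = \frac{34}{49} \approx 0.69388$)
$\left(h + M{\left(13 \right)}\right) s = \left(\frac{34}{49} - 39\right) \left(-21\right) = \left(- \frac{1877}{49}\right) \left(-21\right) = \frac{5631}{7}$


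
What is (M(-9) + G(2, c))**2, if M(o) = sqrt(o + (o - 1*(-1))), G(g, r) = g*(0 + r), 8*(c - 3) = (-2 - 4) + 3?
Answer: 169/16 + 21*I*sqrt(17)/2 ≈ 10.563 + 43.293*I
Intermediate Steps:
c = 21/8 (c = 3 + ((-2 - 4) + 3)/8 = 3 + (-6 + 3)/8 = 3 + (1/8)*(-3) = 3 - 3/8 = 21/8 ≈ 2.6250)
G(g, r) = g*r
M(o) = sqrt(1 + 2*o) (M(o) = sqrt(o + (o + 1)) = sqrt(o + (1 + o)) = sqrt(1 + 2*o))
(M(-9) + G(2, c))**2 = (sqrt(1 + 2*(-9)) + 2*(21/8))**2 = (sqrt(1 - 18) + 21/4)**2 = (sqrt(-17) + 21/4)**2 = (I*sqrt(17) + 21/4)**2 = (21/4 + I*sqrt(17))**2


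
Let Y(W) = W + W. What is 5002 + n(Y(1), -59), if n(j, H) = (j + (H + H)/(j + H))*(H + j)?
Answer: 4770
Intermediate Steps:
Y(W) = 2*W
n(j, H) = (H + j)*(j + 2*H/(H + j)) (n(j, H) = (j + (2*H)/(H + j))*(H + j) = (j + 2*H/(H + j))*(H + j) = (H + j)*(j + 2*H/(H + j)))
5002 + n(Y(1), -59) = 5002 + ((2*1)**2 + 2*(-59) - 118) = 5002 + (2**2 - 118 - 59*2) = 5002 + (4 - 118 - 118) = 5002 - 232 = 4770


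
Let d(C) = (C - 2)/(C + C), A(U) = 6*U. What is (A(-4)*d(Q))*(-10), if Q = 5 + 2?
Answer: 600/7 ≈ 85.714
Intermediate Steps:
Q = 7
d(C) = (-2 + C)/(2*C) (d(C) = (-2 + C)/((2*C)) = (-2 + C)*(1/(2*C)) = (-2 + C)/(2*C))
(A(-4)*d(Q))*(-10) = ((6*(-4))*((1/2)*(-2 + 7)/7))*(-10) = -12*5/7*(-10) = -24*5/14*(-10) = -60/7*(-10) = 600/7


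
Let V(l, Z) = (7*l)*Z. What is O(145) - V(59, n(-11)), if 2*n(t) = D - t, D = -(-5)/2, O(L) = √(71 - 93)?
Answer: -11151/4 + I*√22 ≈ -2787.8 + 4.6904*I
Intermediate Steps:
O(L) = I*√22 (O(L) = √(-22) = I*√22)
D = 5/2 (D = -(-5)/2 = -1*(-5/2) = 5/2 ≈ 2.5000)
n(t) = 5/4 - t/2 (n(t) = (5/2 - t)/2 = 5/4 - t/2)
V(l, Z) = 7*Z*l
O(145) - V(59, n(-11)) = I*√22 - 7*(5/4 - ½*(-11))*59 = I*√22 - 7*(5/4 + 11/2)*59 = I*√22 - 7*27*59/4 = I*√22 - 1*11151/4 = I*√22 - 11151/4 = -11151/4 + I*√22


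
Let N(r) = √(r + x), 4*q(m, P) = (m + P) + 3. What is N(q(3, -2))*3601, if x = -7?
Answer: 3601*I*√6 ≈ 8820.6*I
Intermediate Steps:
q(m, P) = ¾ + P/4 + m/4 (q(m, P) = ((m + P) + 3)/4 = ((P + m) + 3)/4 = (3 + P + m)/4 = ¾ + P/4 + m/4)
N(r) = √(-7 + r) (N(r) = √(r - 7) = √(-7 + r))
N(q(3, -2))*3601 = √(-7 + (¾ + (¼)*(-2) + (¼)*3))*3601 = √(-7 + (¾ - ½ + ¾))*3601 = √(-7 + 1)*3601 = √(-6)*3601 = (I*√6)*3601 = 3601*I*√6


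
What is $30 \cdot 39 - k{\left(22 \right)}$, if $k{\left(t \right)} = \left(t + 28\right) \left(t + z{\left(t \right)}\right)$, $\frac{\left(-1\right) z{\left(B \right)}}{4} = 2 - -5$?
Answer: $1470$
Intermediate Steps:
$z{\left(B \right)} = -28$ ($z{\left(B \right)} = - 4 \left(2 - -5\right) = - 4 \left(2 + 5\right) = \left(-4\right) 7 = -28$)
$k{\left(t \right)} = \left(-28 + t\right) \left(28 + t\right)$ ($k{\left(t \right)} = \left(t + 28\right) \left(t - 28\right) = \left(28 + t\right) \left(-28 + t\right) = \left(-28 + t\right) \left(28 + t\right)$)
$30 \cdot 39 - k{\left(22 \right)} = 30 \cdot 39 - \left(-784 + 22^{2}\right) = 1170 - \left(-784 + 484\right) = 1170 - -300 = 1170 + 300 = 1470$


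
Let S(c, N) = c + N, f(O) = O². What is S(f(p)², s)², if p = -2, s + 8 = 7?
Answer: 225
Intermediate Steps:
s = -1 (s = -8 + 7 = -1)
S(c, N) = N + c
S(f(p)², s)² = (-1 + ((-2)²)²)² = (-1 + 4²)² = (-1 + 16)² = 15² = 225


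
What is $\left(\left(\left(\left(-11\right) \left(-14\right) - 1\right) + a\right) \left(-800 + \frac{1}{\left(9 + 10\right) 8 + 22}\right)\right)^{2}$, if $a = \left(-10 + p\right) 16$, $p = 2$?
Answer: $\frac{12110226000625}{30276} \approx 3.9999 \cdot 10^{8}$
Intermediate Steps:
$a = -128$ ($a = \left(-10 + 2\right) 16 = \left(-8\right) 16 = -128$)
$\left(\left(\left(\left(-11\right) \left(-14\right) - 1\right) + a\right) \left(-800 + \frac{1}{\left(9 + 10\right) 8 + 22}\right)\right)^{2} = \left(\left(\left(\left(-11\right) \left(-14\right) - 1\right) - 128\right) \left(-800 + \frac{1}{\left(9 + 10\right) 8 + 22}\right)\right)^{2} = \left(\left(\left(154 - 1\right) - 128\right) \left(-800 + \frac{1}{19 \cdot 8 + 22}\right)\right)^{2} = \left(\left(153 - 128\right) \left(-800 + \frac{1}{152 + 22}\right)\right)^{2} = \left(25 \left(-800 + \frac{1}{174}\right)\right)^{2} = \left(25 \left(- \frac{139199}{174}\right)\right)^{2} = \left(- \frac{3479975}{174}\right)^{2} = \frac{12110226000625}{30276}$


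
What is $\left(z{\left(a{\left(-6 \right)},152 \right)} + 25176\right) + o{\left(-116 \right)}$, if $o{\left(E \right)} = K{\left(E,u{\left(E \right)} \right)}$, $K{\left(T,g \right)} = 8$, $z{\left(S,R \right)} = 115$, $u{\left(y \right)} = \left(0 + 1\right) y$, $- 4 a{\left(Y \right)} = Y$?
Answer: $25299$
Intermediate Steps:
$a{\left(Y \right)} = - \frac{Y}{4}$
$u{\left(y \right)} = y$ ($u{\left(y \right)} = 1 y = y$)
$o{\left(E \right)} = 8$
$\left(z{\left(a{\left(-6 \right)},152 \right)} + 25176\right) + o{\left(-116 \right)} = \left(115 + 25176\right) + 8 = 25291 + 8 = 25299$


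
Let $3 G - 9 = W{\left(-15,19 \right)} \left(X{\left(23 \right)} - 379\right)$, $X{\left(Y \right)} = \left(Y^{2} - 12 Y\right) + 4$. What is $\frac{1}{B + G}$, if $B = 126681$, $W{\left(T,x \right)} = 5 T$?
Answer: $\frac{1}{129734} \approx 7.7081 \cdot 10^{-6}$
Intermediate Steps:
$X{\left(Y \right)} = 4 + Y^{2} - 12 Y$
$G = 3053$ ($G = 3 + \frac{5 \left(-15\right) \left(\left(4 + 23^{2} - 276\right) - 379\right)}{3} = 3 + \frac{\left(-75\right) \left(\left(4 + 529 - 276\right) - 379\right)}{3} = 3 + \frac{\left(-75\right) \left(257 - 379\right)}{3} = 3 + \frac{\left(-75\right) \left(-122\right)}{3} = 3 + \frac{1}{3} \cdot 9150 = 3 + 3050 = 3053$)
$\frac{1}{B + G} = \frac{1}{126681 + 3053} = \frac{1}{129734}$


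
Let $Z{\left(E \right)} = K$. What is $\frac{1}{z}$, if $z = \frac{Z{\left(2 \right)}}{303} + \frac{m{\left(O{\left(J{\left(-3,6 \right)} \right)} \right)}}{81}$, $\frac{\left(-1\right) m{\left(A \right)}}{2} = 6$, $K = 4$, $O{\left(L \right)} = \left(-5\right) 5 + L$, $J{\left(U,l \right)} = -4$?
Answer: $- \frac{2727}{368} \approx -7.4103$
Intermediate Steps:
$O{\left(L \right)} = -25 + L$
$Z{\left(E \right)} = 4$
$m{\left(A \right)} = -12$ ($m{\left(A \right)} = \left(-2\right) 6 = -12$)
$z = - \frac{368}{2727}$ ($z = \frac{4}{303} - \frac{12}{81} = 4 \cdot \frac{1}{303} - \frac{4}{27} = \frac{4}{303} - \frac{4}{27} = - \frac{368}{2727} \approx -0.13495$)
$\frac{1}{z} = \frac{1}{- \frac{368}{2727}} = - \frac{2727}{368}$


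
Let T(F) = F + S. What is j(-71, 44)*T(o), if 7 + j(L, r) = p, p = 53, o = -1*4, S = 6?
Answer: 92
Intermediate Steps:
o = -4
j(L, r) = 46 (j(L, r) = -7 + 53 = 46)
T(F) = 6 + F (T(F) = F + 6 = 6 + F)
j(-71, 44)*T(o) = 46*(6 - 4) = 46*2 = 92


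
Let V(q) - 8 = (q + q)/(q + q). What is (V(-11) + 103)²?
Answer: 12544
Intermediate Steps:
V(q) = 9 (V(q) = 8 + (q + q)/(q + q) = 8 + (2*q)/((2*q)) = 8 + (2*q)*(1/(2*q)) = 8 + 1 = 9)
(V(-11) + 103)² = (9 + 103)² = 112² = 12544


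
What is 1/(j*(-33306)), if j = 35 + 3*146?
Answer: -1/15753738 ≈ -6.3477e-8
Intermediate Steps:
j = 473 (j = 35 + 438 = 473)
1/(j*(-33306)) = 1/(473*(-33306)) = (1/473)*(-1/33306) = -1/15753738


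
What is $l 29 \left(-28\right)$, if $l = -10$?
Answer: $8120$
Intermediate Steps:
$l 29 \left(-28\right) = \left(-10\right) 29 \left(-28\right) = \left(-290\right) \left(-28\right) = 8120$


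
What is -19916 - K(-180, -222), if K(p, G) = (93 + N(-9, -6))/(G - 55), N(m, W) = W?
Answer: -5516645/277 ≈ -19916.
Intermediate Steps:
K(p, G) = 87/(-55 + G) (K(p, G) = (93 - 6)/(G - 55) = 87/(-55 + G))
-19916 - K(-180, -222) = -19916 - 87/(-55 - 222) = -19916 - 87/(-277) = -19916 - 87*(-1)/277 = -19916 - 1*(-87/277) = -19916 + 87/277 = -5516645/277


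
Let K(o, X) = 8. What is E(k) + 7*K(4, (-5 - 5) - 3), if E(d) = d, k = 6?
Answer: 62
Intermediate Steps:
E(k) + 7*K(4, (-5 - 5) - 3) = 6 + 7*8 = 6 + 56 = 62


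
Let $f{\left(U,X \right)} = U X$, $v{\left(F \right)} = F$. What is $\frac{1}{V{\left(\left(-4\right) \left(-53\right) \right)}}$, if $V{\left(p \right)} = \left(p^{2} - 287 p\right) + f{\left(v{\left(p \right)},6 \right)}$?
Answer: $- \frac{1}{14628} \approx -6.8362 \cdot 10^{-5}$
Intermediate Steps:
$V{\left(p \right)} = p^{2} - 281 p$ ($V{\left(p \right)} = \left(p^{2} - 287 p\right) + p 6 = \left(p^{2} - 287 p\right) + 6 p = p^{2} - 281 p$)
$\frac{1}{V{\left(\left(-4\right) \left(-53\right) \right)}} = \frac{1}{\left(-4\right) \left(-53\right) \left(-281 - -212\right)} = \frac{1}{212 \left(-281 + 212\right)} = \frac{1}{212 \left(-69\right)} = \frac{1}{-14628} = - \frac{1}{14628}$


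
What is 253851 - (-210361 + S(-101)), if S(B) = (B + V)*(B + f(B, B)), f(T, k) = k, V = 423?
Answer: 529256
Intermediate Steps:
S(B) = 2*B*(423 + B) (S(B) = (B + 423)*(B + B) = (423 + B)*(2*B) = 2*B*(423 + B))
253851 - (-210361 + S(-101)) = 253851 - (-210361 + 2*(-101)*(423 - 101)) = 253851 - (-210361 + 2*(-101)*322) = 253851 - (-210361 - 65044) = 253851 - 1*(-275405) = 253851 + 275405 = 529256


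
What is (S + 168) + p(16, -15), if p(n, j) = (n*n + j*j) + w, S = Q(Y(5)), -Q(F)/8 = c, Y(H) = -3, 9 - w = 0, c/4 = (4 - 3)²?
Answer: 626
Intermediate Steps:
c = 4 (c = 4*(4 - 3)² = 4*1² = 4*1 = 4)
w = 9 (w = 9 - 1*0 = 9 + 0 = 9)
Q(F) = -32 (Q(F) = -8*4 = -32)
S = -32
p(n, j) = 9 + j² + n² (p(n, j) = (n*n + j*j) + 9 = (n² + j²) + 9 = (j² + n²) + 9 = 9 + j² + n²)
(S + 168) + p(16, -15) = (-32 + 168) + (9 + (-15)² + 16²) = 136 + (9 + 225 + 256) = 136 + 490 = 626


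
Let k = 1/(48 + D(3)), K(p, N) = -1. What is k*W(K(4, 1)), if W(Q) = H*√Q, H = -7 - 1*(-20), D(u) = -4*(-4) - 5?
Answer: 13*I/59 ≈ 0.22034*I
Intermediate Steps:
D(u) = 11 (D(u) = 16 - 5 = 11)
H = 13 (H = -7 + 20 = 13)
W(Q) = 13*√Q
k = 1/59 (k = 1/(48 + 11) = 1/59 ≈ 0.016949)
k*W(K(4, 1)) = (13*√(-1))/59 = (13*I)/59 = 13*I/59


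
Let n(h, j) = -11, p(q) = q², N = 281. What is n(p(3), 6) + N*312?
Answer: 87661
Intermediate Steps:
n(p(3), 6) + N*312 = -11 + 281*312 = -11 + 87672 = 87661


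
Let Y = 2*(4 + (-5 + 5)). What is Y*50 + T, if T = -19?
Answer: 381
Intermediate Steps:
Y = 8 (Y = 2*(4 + 0) = 2*4 = 8)
Y*50 + T = 8*50 - 19 = 400 - 19 = 381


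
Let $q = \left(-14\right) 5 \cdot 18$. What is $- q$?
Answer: $1260$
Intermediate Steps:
$q = -1260$ ($q = \left(-70\right) 18 = -1260$)
$- q = \left(-1\right) \left(-1260\right) = 1260$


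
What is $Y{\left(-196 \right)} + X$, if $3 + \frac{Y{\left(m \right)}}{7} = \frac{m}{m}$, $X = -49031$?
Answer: $-49045$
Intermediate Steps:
$Y{\left(m \right)} = -14$ ($Y{\left(m \right)} = -21 + 7 \frac{m}{m} = -21 + 7 \cdot 1 = -21 + 7 = -14$)
$Y{\left(-196 \right)} + X = -14 - 49031 = -49045$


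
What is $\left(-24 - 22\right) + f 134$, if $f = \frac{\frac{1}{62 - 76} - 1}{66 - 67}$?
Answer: $\frac{683}{7} \approx 97.571$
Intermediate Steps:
$f = \frac{15}{14}$ ($f = \frac{\frac{1}{-14} - 1}{-1} = \left(- \frac{1}{14} - 1\right) \left(-1\right) = \left(- \frac{15}{14}\right) \left(-1\right) = \frac{15}{14} \approx 1.0714$)
$\left(-24 - 22\right) + f 134 = \left(-24 - 22\right) + \frac{15}{14} \cdot 134 = \left(-24 - 22\right) + \frac{1005}{7} = -46 + \frac{1005}{7} = \frac{683}{7}$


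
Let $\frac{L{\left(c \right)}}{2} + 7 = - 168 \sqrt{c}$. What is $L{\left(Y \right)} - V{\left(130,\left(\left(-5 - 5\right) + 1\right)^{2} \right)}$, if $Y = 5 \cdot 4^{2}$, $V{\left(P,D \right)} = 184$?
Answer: $-198 - 1344 \sqrt{5} \approx -3203.3$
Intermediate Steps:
$Y = 80$ ($Y = 5 \cdot 16 = 80$)
$L{\left(c \right)} = -14 - 336 \sqrt{c}$ ($L{\left(c \right)} = -14 + 2 \left(- 168 \sqrt{c}\right) = -14 - 336 \sqrt{c}$)
$L{\left(Y \right)} - V{\left(130,\left(\left(-5 - 5\right) + 1\right)^{2} \right)} = \left(-14 - 336 \sqrt{80}\right) - 184 = \left(-14 - 336 \cdot 4 \sqrt{5}\right) - 184 = \left(-14 - 1344 \sqrt{5}\right) - 184 = -198 - 1344 \sqrt{5}$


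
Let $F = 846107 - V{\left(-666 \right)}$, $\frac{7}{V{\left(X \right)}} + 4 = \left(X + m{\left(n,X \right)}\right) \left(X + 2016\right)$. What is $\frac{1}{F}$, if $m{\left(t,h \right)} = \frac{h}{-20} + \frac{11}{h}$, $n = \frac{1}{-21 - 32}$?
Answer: $\frac{31604338}{26740651612425} \approx 1.1819 \cdot 10^{-6}$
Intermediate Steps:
$n = - \frac{1}{53}$ ($n = \frac{1}{-53} = - \frac{1}{53} \approx -0.018868$)
$m{\left(t,h \right)} = \frac{11}{h} - \frac{h}{20}$ ($m{\left(t,h \right)} = h \left(- \frac{1}{20}\right) + \frac{11}{h} = - \frac{h}{20} + \frac{11}{h} = \frac{11}{h} - \frac{h}{20}$)
$V{\left(X \right)} = \frac{7}{-4 + \left(2016 + X\right) \left(\frac{11}{X} + \frac{19 X}{20}\right)}$ ($V{\left(X \right)} = \frac{7}{-4 + \left(X - \left(- \frac{11}{X} + \frac{X}{20}\right)\right) \left(X + 2016\right)} = \frac{7}{-4 + \left(\frac{11}{X} + \frac{19 X}{20}\right) \left(2016 + X\right)} = \frac{7}{-4 + \left(2016 + X\right) \left(\frac{11}{X} + \frac{19 X}{20}\right)}$)
$F = \frac{26740651612425}{31604338}$ ($F = 846107 - 140 \left(-666\right) \frac{1}{443520 + 19 \left(-666\right)^{3} + 140 \left(-666\right) + 38304 \left(-666\right)^{2}} = 846107 - 140 \left(-666\right) \frac{1}{443520 + 19 \left(-295408296\right) - 93240 + 38304 \cdot 443556} = 846107 - 140 \left(-666\right) \frac{1}{443520 - 5612757624 - 93240 + 16989969024} = 846107 - 140 \left(-666\right) \frac{1}{11377561680} = 846107 - - \frac{259}{31604338} = 846107 + \frac{259}{31604338} = \frac{26740651612425}{31604338} \approx 8.4611 \cdot 10^{5}$)
$\frac{1}{F} = \frac{1}{\frac{26740651612425}{31604338}} = \frac{31604338}{26740651612425}$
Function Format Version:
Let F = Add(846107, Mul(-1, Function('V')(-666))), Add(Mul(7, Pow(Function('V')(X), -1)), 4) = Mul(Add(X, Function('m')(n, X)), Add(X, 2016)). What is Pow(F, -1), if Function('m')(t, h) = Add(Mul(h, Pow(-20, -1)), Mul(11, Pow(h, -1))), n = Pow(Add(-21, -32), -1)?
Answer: Rational(31604338, 26740651612425) ≈ 1.1819e-6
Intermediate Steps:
n = Rational(-1, 53) (n = Pow(-53, -1) = Rational(-1, 53) ≈ -0.018868)
Function('m')(t, h) = Add(Mul(11, Pow(h, -1)), Mul(Rational(-1, 20), h)) (Function('m')(t, h) = Add(Mul(h, Rational(-1, 20)), Mul(11, Pow(h, -1))) = Add(Mul(Rational(-1, 20), h), Mul(11, Pow(h, -1))) = Add(Mul(11, Pow(h, -1)), Mul(Rational(-1, 20), h)))
Function('V')(X) = Mul(7, Pow(Add(-4, Mul(Add(2016, X), Add(Mul(11, Pow(X, -1)), Mul(Rational(19, 20), X)))), -1)) (Function('V')(X) = Mul(7, Pow(Add(-4, Mul(Add(X, Add(Mul(11, Pow(X, -1)), Mul(Rational(-1, 20), X))), Add(X, 2016))), -1)) = Mul(7, Pow(Add(-4, Mul(Add(Mul(11, Pow(X, -1)), Mul(Rational(19, 20), X)), Add(2016, X))), -1)) = Mul(7, Pow(Add(-4, Mul(Add(2016, X), Add(Mul(11, Pow(X, -1)), Mul(Rational(19, 20), X)))), -1)))
F = Rational(26740651612425, 31604338) (F = Add(846107, Mul(-1, Mul(140, -666, Pow(Add(443520, Mul(19, Pow(-666, 3)), Mul(140, -666), Mul(38304, Pow(-666, 2))), -1)))) = Add(846107, Mul(-1, Mul(140, -666, Pow(Add(443520, Mul(19, -295408296), -93240, Mul(38304, 443556)), -1)))) = Add(846107, Mul(-1, Mul(140, -666, Pow(Add(443520, -5612757624, -93240, 16989969024), -1)))) = Add(846107, Mul(-1, Mul(140, -666, Pow(11377561680, -1)))) = Add(846107, Mul(-1, Mul(140, -666, Rational(1, 11377561680)))) = Add(846107, Mul(-1, Rational(-259, 31604338))) = Add(846107, Rational(259, 31604338)) = Rational(26740651612425, 31604338) ≈ 8.4611e+5)
Pow(F, -1) = Pow(Rational(26740651612425, 31604338), -1) = Rational(31604338, 26740651612425)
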